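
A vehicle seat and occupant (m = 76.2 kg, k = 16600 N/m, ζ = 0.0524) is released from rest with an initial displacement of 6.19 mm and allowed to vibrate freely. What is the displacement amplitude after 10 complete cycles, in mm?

0.229 mm

Logarithmic decrement δ = 2πζ/√(1 − ζ²) = 2π × 0.05240/√(1 − 0.00275) = 0.3297.
After n cycles, x_n/x₀ = e^(−nδ), so x_10 = 6.19 × e^(−10 × 0.3297) = 6.19 × 0.03700 = 0.2290 mm.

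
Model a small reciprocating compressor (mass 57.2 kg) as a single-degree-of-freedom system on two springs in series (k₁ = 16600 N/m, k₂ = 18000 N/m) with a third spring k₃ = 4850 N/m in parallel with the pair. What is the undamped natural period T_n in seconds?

Series pair: k_s = k₁k₂/(k₁+k₂) = (16600)(18000)/(16600 + 18000) = 8636 N/m. In parallel with k₃: k_eq = 8636 + 4850 = 13490 N/m.
ω_n = √(k_eq/m) = √(13490/57.2) = √235.8 = 15.35 rad/s.
T_n = 2π/ω_n = 6.283/15.35 = 0.4092 s.

0.409 s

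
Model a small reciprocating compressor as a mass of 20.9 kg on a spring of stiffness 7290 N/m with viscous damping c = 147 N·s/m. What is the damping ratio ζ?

0.188

ω_n = √(k/m) = √(7290/20.9) = 18.68 rad/s.
Critical damping c_c = 2√(k·m) = 2√(7290 × 20.9) = 780.7 N·s/m, so ζ = c/c_c = 147/780.7 = 0.1883.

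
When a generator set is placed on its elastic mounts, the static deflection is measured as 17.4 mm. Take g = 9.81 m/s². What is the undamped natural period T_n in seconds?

ω_n = √(g/δ_st) = √(9.81/0.0174) = √563.8 = 23.74 rad/s.
T_n = 2π/ω_n = 6.283/23.74 = 0.2646 s.

0.265 s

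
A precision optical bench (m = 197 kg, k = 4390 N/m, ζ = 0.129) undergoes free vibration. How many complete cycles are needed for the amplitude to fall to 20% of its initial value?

2 cycles

Logarithmic decrement δ = 2πζ/√(1 − ζ²) = 2π × 0.1290/√(1 − 0.0166) = 0.8174.
x_n/x₀ = e^(−nδ) ≤ 0.2; take ln: n ≥ ln(1/0.2)/δ = 1.609/0.8174 = 1.969.
So 2 complete cycles are required.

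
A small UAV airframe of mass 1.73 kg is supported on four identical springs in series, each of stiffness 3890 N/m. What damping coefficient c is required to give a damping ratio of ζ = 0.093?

Series springs: 1/k_eq = 4/3890, so k_eq = 3890/4 = 972.5 N/m.
c_c = 2√(k_eq·m) = 2√(972.5 × 1.73) = 82.03 N·s/m.
c = ζ·c_c = 0.093 × 82.03 = 7.629 N·s/m.

7.63 N·s/m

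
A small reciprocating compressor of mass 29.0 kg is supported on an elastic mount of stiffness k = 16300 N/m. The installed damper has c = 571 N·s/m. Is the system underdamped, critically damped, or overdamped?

underdamped

c_c = 2√(k·m) = 1375 N·s/m; ζ = c/c_c = 571/1375 = 0.415.
Since ζ < 1 the system is underdamped.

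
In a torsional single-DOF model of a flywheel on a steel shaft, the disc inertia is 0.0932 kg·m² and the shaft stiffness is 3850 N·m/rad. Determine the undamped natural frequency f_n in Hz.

32.3 Hz

ω_n = √(k_t/J) = √(3850/0.0932) = √41310 = 203.2 rad/s.
f_n = ω_n/(2π) = 203.2/6.283 = 32.35 Hz.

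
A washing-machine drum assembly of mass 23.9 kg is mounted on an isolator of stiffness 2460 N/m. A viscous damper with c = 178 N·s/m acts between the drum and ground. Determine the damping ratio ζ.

0.367

ω_n = √(k/m) = √(2460/23.9) = 10.15 rad/s.
Critical damping c_c = 2√(k·m) = 2√(2460 × 23.9) = 484.9 N·s/m, so ζ = c/c_c = 178/484.9 = 0.3670.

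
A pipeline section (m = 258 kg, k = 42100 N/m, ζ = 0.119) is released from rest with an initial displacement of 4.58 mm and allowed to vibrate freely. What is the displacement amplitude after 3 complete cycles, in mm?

0.478 mm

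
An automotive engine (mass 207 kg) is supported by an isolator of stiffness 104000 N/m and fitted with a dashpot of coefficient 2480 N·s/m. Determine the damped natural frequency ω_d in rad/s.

21.6 rad/s

ω_n = √(k/m) = √(104000/207) = 22.41 rad/s.
Critical damping c_c = 2√(k·m) = 2√(104000 × 207) = 9280 N·s/m, so ζ = c/c_c = 2480/9280 = 0.2673.
ω_d = ω_n√(1 − ζ²) = 22.41 × √(1 − 0.0714) = 21.60 rad/s.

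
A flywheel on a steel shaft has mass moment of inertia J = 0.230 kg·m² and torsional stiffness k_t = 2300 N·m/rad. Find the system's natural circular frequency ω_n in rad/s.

100 rad/s

ω_n = √(k_t/J) = √(2300/0.230) = √10000 = 100.0 rad/s.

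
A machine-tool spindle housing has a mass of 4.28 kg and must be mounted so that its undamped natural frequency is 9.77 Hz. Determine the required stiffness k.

16100 N/m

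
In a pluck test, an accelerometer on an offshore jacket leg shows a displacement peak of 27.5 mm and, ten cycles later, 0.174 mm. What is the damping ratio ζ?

0.0803

Logarithmic decrement δ = (1/n)·ln(x₀/x_n) = (1/10)·ln(27.5/0.174) = (1/10)·ln(158.0) = 0.5063.
ζ = δ/√(4π² + δ²) = 0.5063/√(39.48 + 0.256) = 0.5063/6.304 = 0.08032.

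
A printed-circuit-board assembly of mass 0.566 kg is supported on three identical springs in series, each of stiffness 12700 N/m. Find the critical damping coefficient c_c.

97.9 N·s/m

Series springs: 1/k_eq = 3/12700, so k_eq = 12700/3 = 4233 N/m.
c_c = 2√(k_eq·m) = 2√(4233 × 0.566) = 2 × 48.95 = 97.90 N·s/m.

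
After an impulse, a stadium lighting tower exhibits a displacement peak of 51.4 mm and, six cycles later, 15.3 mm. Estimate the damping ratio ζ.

0.0321

Logarithmic decrement δ = (1/n)·ln(x₀/x_n) = (1/6)·ln(51.4/15.3) = (1/6)·ln(3.359) = 0.2020.
ζ = δ/√(4π² + δ²) = 0.2020/√(39.48 + 0.0408) = 0.2020/6.286 = 0.03213.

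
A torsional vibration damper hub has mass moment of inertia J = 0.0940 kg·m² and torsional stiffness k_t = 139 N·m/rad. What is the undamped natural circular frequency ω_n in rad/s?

38.5 rad/s

ω_n = √(k_t/J) = √(139/0.0940) = √1479 = 38.45 rad/s.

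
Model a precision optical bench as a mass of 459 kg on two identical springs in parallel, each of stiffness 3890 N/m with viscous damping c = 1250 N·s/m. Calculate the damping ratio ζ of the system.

Parallel springs add: k_eq = 2 × 3890 = 7780 N/m.
ω_n = √(k_eq/m) = √(7780/459) = 4.117 rad/s.
Critical damping c_c = 2√(k_eq·m) = 2√(7780 × 459) = 3779 N·s/m, so ζ = c/c_c = 1250/3779 = 0.3307.

0.331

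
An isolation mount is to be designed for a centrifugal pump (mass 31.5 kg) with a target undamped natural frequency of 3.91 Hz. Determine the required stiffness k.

ω_n = 2πf_n = 2π × 3.91 = 24.57 rad/s.
k = m·ω_n² = 31.5 × 24.57² = 31.5 × 603.5 = 19010 N/m.

19000 N/m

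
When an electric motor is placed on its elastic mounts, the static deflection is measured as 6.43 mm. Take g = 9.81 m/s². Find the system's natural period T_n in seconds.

0.161 s

ω_n = √(g/δ_st) = √(9.81/0.00643) = √1526 = 39.06 rad/s.
T_n = 2π/ω_n = 6.283/39.06 = 0.1609 s.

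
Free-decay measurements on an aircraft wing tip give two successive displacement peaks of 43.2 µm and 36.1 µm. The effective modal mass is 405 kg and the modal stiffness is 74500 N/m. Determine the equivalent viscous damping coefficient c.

314 N·s/m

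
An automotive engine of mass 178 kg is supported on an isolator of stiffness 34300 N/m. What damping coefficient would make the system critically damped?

c_c = 2√(k·m) = 2√(34300 × 178) = 2 × 2471 = 4942 N·s/m.

4940 N·s/m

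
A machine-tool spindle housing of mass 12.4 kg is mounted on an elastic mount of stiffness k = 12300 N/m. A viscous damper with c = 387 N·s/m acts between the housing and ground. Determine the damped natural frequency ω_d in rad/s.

27.4 rad/s

ω_n = √(k/m) = √(12300/12.4) = 31.50 rad/s.
Critical damping c_c = 2√(k·m) = 2√(12300 × 12.4) = 781.1 N·s/m, so ζ = c/c_c = 387/781.1 = 0.4955.
ω_d = ω_n√(1 − ζ²) = 31.50 × √(1 − 0.245) = 27.36 rad/s.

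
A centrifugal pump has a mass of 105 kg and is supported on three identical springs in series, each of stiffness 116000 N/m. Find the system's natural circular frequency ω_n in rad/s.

19.2 rad/s

Series springs: 1/k_eq = 3/116000, so k_eq = 116000/3 = 38670 N/m.
ω_n = √(k_eq/m) = √(38670/105) = √368.3 = 19.19 rad/s.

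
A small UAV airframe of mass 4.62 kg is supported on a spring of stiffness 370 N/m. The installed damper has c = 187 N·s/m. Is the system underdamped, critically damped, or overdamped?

c_c = 2√(k·m) = 82.69 N·s/m; ζ = c/c_c = 187/82.69 = 2.26.
Since ζ > 1 the system is overdamped.

overdamped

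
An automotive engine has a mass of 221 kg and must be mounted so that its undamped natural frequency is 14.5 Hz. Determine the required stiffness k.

ω_n = 2πf_n = 2π × 14.5 = 91.11 rad/s.
k = m·ω_n² = 221 × 91.11² = 221 × 8300 = 1834000 N/m.

1830000 N/m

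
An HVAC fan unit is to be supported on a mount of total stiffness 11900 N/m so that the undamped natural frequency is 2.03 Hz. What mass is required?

73.1 kg

ω_n = 2πf_n = 2π × 2.03 = 12.75 rad/s.
m = k/ω_n² = 11900/12.75² = 11900/162.7 = 73.15 kg.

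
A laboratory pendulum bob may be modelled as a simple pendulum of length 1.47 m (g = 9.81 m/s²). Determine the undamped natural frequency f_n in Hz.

For a simple pendulum ω_n = √(g/L) = √(9.81/1.47) = √6.673 = 2.583 rad/s.
f_n = ω_n/(2π) = 2.583/6.283 = 0.4111 Hz.

0.411 Hz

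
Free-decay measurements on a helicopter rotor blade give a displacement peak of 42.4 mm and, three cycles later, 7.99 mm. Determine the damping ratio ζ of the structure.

Logarithmic decrement δ = (1/n)·ln(x₀/x_n) = (1/3)·ln(42.4/7.99) = (1/3)·ln(5.307) = 0.5563.
ζ = δ/√(4π² + δ²) = 0.5563/√(39.48 + 0.309) = 0.5563/6.308 = 0.08820.

0.0882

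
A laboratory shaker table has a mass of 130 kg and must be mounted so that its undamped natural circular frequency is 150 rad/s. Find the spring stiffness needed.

2920000 N/m

k = m·ω_n² = 130 × 150.0² = 130 × 22500 = 2925000 N/m.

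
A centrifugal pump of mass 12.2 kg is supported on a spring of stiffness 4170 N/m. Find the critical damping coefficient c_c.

451 N·s/m

c_c = 2√(k·m) = 2√(4170 × 12.2) = 2 × 225.6 = 451.1 N·s/m.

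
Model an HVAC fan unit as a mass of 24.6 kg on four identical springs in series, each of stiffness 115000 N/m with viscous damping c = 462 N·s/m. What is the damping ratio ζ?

Series springs: 1/k_eq = 4/115000, so k_eq = 115000/4 = 28750 N/m.
ω_n = √(k_eq/m) = √(28750/24.6) = 34.19 rad/s.
Critical damping c_c = 2√(k_eq·m) = 2√(28750 × 24.6) = 1682 N·s/m, so ζ = c/c_c = 462/1682 = 0.2747.

0.275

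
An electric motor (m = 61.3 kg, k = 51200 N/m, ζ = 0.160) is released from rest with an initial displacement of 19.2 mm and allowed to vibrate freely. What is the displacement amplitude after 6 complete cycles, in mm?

Logarithmic decrement δ = 2πζ/√(1 − ζ²) = 2π × 0.1600/√(1 − 0.0256) = 1.018.
After n cycles, x_n/x₀ = e^(−nδ), so x_6 = 19.2 × e^(−6 × 1.018) = 19.2 × 0.002219 = 0.04261 mm.

0.0426 mm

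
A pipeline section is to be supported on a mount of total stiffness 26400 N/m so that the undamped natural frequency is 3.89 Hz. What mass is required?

44.2 kg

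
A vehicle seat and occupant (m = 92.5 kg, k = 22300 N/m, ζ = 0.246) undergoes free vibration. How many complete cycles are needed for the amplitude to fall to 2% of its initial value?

3 cycles

Logarithmic decrement δ = 2πζ/√(1 − ζ²) = 2π × 0.2460/√(1 − 0.0605) = 1.595.
x_n/x₀ = e^(−nδ) ≤ 0.02; take ln: n ≥ ln(1/0.02)/δ = 3.912/1.595 = 2.453.
So 3 complete cycles are required.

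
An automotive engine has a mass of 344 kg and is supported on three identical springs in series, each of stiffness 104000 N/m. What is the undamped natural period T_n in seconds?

0.626 s

Series springs: 1/k_eq = 3/104000, so k_eq = 104000/3 = 34670 N/m.
ω_n = √(k_eq/m) = √(34670/344) = √100.8 = 10.04 rad/s.
T_n = 2π/ω_n = 6.283/10.04 = 0.6259 s.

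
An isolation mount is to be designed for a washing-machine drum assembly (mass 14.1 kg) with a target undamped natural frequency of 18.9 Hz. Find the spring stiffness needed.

ω_n = 2πf_n = 2π × 18.9 = 118.8 rad/s.
k = m·ω_n² = 14.1 × 118.8² = 14.1 × 14100 = 198800 N/m.

199000 N/m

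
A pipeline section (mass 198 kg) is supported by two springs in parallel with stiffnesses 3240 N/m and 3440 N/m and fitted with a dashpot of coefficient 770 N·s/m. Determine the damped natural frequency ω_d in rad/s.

5.47 rad/s

Parallel springs add: k_eq = 3240 + 3440 = 6680 N/m.
ω_n = √(k_eq/m) = √(6680/198) = 5.808 rad/s.
Critical damping c_c = 2√(k_eq·m) = 2√(6680 × 198) = 2300 N·s/m, so ζ = c/c_c = 770/2300 = 0.3348.
ω_d = ω_n√(1 − ζ²) = 5.808 × √(1 − 0.112) = 5.473 rad/s.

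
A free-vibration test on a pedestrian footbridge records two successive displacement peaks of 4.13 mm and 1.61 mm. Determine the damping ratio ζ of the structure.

0.148

Logarithmic decrement δ = (1/n)·ln(x₀/x_n) = (1/1)·ln(4.13/1.61) = (1/1)·ln(2.565) = 0.9420.
ζ = δ/√(4π² + δ²) = 0.9420/√(39.48 + 0.887) = 0.9420/6.353 = 0.1483.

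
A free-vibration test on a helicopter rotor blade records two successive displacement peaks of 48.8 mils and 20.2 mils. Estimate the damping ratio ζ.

0.139

Logarithmic decrement δ = (1/n)·ln(x₀/x_n) = (1/1)·ln(48.8/20.2) = (1/1)·ln(2.416) = 0.8820.
ζ = δ/√(4π² + δ²) = 0.8820/√(39.48 + 0.778) = 0.8820/6.345 = 0.1390.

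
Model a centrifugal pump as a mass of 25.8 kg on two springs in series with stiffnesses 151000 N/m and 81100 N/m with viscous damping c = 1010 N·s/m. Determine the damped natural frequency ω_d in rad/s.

Series springs: 1/k_eq = 1/151000 + 1/81100 = 1.895×10^-5, so k_eq = 52760 N/m.
ω_n = √(k_eq/m) = √(52760/25.8) = 45.22 rad/s.
Critical damping c_c = 2√(k_eq·m) = 2√(52760 × 25.8) = 2333 N·s/m, so ζ = c/c_c = 1010/2333 = 0.4328.
ω_d = ω_n√(1 − ζ²) = 45.22 × √(1 − 0.187) = 40.77 rad/s.

40.8 rad/s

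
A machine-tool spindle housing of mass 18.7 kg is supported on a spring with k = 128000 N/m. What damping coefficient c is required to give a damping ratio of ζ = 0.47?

1450 N·s/m

c_c = 2√(k·m) = 2√(128000 × 18.7) = 3094 N·s/m.
c = ζ·c_c = 0.47 × 3094 = 1454 N·s/m.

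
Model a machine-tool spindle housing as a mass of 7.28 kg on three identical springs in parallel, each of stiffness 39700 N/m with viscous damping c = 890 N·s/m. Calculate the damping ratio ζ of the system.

0.478

Parallel springs add: k_eq = 3 × 39700 = 119100 N/m.
ω_n = √(k_eq/m) = √(119100/7.28) = 127.9 rad/s.
Critical damping c_c = 2√(k_eq·m) = 2√(119100 × 7.28) = 1862 N·s/m, so ζ = c/c_c = 890/1862 = 0.4779.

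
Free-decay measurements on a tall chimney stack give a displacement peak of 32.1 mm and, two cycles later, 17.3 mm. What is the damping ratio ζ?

Logarithmic decrement δ = (1/n)·ln(x₀/x_n) = (1/2)·ln(32.1/17.3) = (1/2)·ln(1.855) = 0.3091.
ζ = δ/√(4π² + δ²) = 0.3091/√(39.48 + 0.0955) = 0.3091/6.291 = 0.04913.

0.0491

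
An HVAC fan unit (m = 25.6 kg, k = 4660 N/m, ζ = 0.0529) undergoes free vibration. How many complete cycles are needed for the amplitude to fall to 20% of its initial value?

5 cycles

Logarithmic decrement δ = 2πζ/√(1 − ζ²) = 2π × 0.05290/√(1 − 0.00280) = 0.3328.
x_n/x₀ = e^(−nδ) ≤ 0.2; take ln: n ≥ ln(1/0.2)/δ = 1.609/0.3328 = 4.835.
So 5 complete cycles are required.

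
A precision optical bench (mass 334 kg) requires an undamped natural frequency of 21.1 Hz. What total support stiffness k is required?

ω_n = 2πf_n = 2π × 21.1 = 132.6 rad/s.
k = m·ω_n² = 334 × 132.6² = 334 × 17580 = 5870000 N/m.

5870000 N/m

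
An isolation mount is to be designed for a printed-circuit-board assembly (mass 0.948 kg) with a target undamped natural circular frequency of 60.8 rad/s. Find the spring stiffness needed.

k = m·ω_n² = 0.948 × 60.80² = 0.948 × 3697 = 3504 N/m.

3500 N/m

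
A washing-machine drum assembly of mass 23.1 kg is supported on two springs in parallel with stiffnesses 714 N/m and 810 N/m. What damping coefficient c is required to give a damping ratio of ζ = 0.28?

Parallel springs add: k_eq = 714 + 810 = 1524 N/m.
c_c = 2√(k_eq·m) = 2√(1524 × 23.1) = 375.3 N·s/m.
c = ζ·c_c = 0.28 × 375.3 = 105.1 N·s/m.

105 N·s/m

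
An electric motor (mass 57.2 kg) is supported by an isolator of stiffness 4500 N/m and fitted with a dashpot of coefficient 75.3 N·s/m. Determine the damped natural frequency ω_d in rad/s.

ω_n = √(k/m) = √(4500/57.2) = 8.870 rad/s.
Critical damping c_c = 2√(k·m) = 2√(4500 × 57.2) = 1015 N·s/m, so ζ = c/c_c = 75.3/1015 = 0.07421.
ω_d = ω_n√(1 − ζ²) = 8.870 × √(1 − 0.00551) = 8.845 rad/s.

8.85 rad/s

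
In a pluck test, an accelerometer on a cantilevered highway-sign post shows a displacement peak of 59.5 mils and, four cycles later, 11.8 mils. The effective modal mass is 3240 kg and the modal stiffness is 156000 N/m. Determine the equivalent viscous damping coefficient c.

Logarithmic decrement δ = (1/n)·ln(x₀/x_n) = (1/4)·ln(59.5/11.8) = (1/4)·ln(5.042) = 0.4045.
ζ = δ/√(4π² + δ²) = 0.4045/√(39.48 + 0.164) = 0.4045/6.296 = 0.06424.
c = ζ · 2√(km) = 0.06424 × 2√(156000 × 3240) = 0.06424 × 44960 = 2889 N·s/m.

2890 N·s/m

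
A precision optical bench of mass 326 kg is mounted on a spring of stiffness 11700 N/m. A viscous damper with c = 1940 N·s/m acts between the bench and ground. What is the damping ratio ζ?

ω_n = √(k/m) = √(11700/326) = 5.991 rad/s.
Critical damping c_c = 2√(k·m) = 2√(11700 × 326) = 3906 N·s/m, so ζ = c/c_c = 1940/3906 = 0.4967.

0.497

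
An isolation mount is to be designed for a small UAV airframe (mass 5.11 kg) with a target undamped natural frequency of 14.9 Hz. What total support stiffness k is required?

44800 N/m

ω_n = 2πf_n = 2π × 14.9 = 93.62 rad/s.
k = m·ω_n² = 5.11 × 93.62² = 5.11 × 8765 = 44790 N/m.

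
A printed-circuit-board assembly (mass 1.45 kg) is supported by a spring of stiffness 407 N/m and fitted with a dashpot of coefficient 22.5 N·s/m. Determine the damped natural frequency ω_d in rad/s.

ω_n = √(k/m) = √(407.0/1.45) = 16.75 rad/s.
Critical damping c_c = 2√(k·m) = 2√(407.0 × 1.45) = 48.59 N·s/m, so ζ = c/c_c = 22.5/48.59 = 0.4631.
ω_d = ω_n√(1 − ζ²) = 16.75 × √(1 − 0.214) = 14.85 rad/s.

14.8 rad/s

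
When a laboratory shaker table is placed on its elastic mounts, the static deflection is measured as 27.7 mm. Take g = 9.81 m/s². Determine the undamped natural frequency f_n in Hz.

ω_n = √(g/δ_st) = √(9.81/0.0277) = √354.2 = 18.82 rad/s.
f_n = ω_n/(2π) = 18.82/6.283 = 2.995 Hz.

3.00 Hz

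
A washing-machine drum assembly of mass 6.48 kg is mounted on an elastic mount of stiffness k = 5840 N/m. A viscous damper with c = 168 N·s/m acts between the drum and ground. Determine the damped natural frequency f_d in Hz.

4.31 Hz

ω_n = √(k/m) = √(5840/6.48) = 30.02 rad/s.
Critical damping c_c = 2√(k·m) = 2√(5840 × 6.48) = 389.1 N·s/m, so ζ = c/c_c = 168/389.1 = 0.4318.
ω_d = ω_n√(1 − ζ²) = 30.02 × √(1 − 0.186) = 27.08 rad/s.
f_d = ω_d/(2π) = 4.310 Hz.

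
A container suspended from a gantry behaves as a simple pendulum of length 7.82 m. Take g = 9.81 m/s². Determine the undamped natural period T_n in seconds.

For a simple pendulum ω_n = √(g/L) = √(9.81/7.82) = √1.254 = 1.120 rad/s.
T_n = 2π/ω_n = 6.283/1.120 = 5.610 s.

5.61 s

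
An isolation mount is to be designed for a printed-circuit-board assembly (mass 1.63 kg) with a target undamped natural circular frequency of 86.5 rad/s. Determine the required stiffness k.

12200 N/m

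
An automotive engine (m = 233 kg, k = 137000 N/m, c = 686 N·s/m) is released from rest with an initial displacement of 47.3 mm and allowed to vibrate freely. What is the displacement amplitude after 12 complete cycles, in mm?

0.482 mm

ζ = c/(2√(km)) = 686/(2√(137000 × 233)) = 686/11300 = 0.06071.
Logarithmic decrement δ = 2πζ/√(1 − ζ²) = 2π × 0.06071/√(1 − 0.00369) = 0.3822.
After n cycles, x_n/x₀ = e^(−nδ), so x_12 = 47.3 × e^(−12 × 0.3822) = 47.3 × 0.01020 = 0.4822 mm.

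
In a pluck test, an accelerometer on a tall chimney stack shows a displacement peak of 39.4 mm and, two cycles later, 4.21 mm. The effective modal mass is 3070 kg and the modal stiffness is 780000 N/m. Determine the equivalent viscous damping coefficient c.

17100 N·s/m

Logarithmic decrement δ = (1/n)·ln(x₀/x_n) = (1/2)·ln(39.4/4.21) = (1/2)·ln(9.359) = 1.118.
ζ = δ/√(4π² + δ²) = 1.118/√(39.48 + 1.25) = 1.118/6.382 = 0.1752.
c = ζ · 2√(km) = 0.1752 × 2√(780000 × 3070) = 0.1752 × 97870 = 17150 N·s/m.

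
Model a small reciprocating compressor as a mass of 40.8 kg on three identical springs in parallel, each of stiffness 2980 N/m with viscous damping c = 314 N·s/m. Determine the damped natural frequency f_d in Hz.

Parallel springs add: k_eq = 3 × 2980 = 8940 N/m.
ω_n = √(k_eq/m) = √(8940/40.8) = 14.80 rad/s.
Critical damping c_c = 2√(k_eq·m) = 2√(8940 × 40.8) = 1208 N·s/m, so ζ = c/c_c = 314/1208 = 0.2600.
ω_d = ω_n√(1 − ζ²) = 14.80 × √(1 − 0.0676) = 14.29 rad/s.
f_d = ω_d/(2π) = 2.275 Hz.

2.27 Hz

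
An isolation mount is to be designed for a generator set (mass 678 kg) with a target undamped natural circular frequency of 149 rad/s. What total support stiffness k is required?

15100000 N/m

k = m·ω_n² = 678 × 149.0² = 678 × 22200 = 15050000 N/m.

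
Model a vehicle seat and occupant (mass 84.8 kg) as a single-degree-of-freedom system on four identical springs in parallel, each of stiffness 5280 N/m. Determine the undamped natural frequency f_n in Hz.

2.51 Hz

Parallel springs add: k_eq = 4 × 5280 = 21120 N/m.
ω_n = √(k_eq/m) = √(21120/84.8) = √249.1 = 15.78 rad/s.
f_n = ω_n/(2π) = 15.78/6.283 = 2.512 Hz.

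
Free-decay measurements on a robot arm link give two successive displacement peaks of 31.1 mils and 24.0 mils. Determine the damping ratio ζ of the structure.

0.0412

Logarithmic decrement δ = (1/n)·ln(x₀/x_n) = (1/1)·ln(31.1/24.0) = (1/1)·ln(1.296) = 0.2592.
ζ = δ/√(4π² + δ²) = 0.2592/√(39.48 + 0.0672) = 0.2592/6.289 = 0.04121.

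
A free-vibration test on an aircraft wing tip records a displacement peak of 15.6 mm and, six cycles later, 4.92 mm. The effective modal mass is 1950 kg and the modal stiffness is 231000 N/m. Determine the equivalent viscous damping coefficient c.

Logarithmic decrement δ = (1/n)·ln(x₀/x_n) = (1/6)·ln(15.6/4.92) = (1/6)·ln(3.171) = 0.1923.
ζ = δ/√(4π² + δ²) = 0.1923/√(39.48 + 0.0370) = 0.1923/6.286 = 0.03060.
c = ζ · 2√(km) = 0.03060 × 2√(231000 × 1950) = 0.03060 × 42450 = 1299 N·s/m.

1300 N·s/m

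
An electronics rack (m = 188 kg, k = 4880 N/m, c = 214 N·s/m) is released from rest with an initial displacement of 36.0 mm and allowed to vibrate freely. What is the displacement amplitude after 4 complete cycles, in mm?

ζ = c/(2√(km)) = 214/(2√(4880 × 188)) = 214/1916 = 0.1117.
Logarithmic decrement δ = 2πζ/√(1 − ζ²) = 2π × 0.1117/√(1 − 0.0125) = 0.7063.
After n cycles, x_n/x₀ = e^(−nδ), so x_4 = 36.0 × e^(−4 × 0.7063) = 36.0 × 0.05929 = 2.135 mm.

2.13 mm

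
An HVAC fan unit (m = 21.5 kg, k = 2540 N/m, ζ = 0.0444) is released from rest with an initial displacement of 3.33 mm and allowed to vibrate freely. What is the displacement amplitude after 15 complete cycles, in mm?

Logarithmic decrement δ = 2πζ/√(1 − ζ²) = 2π × 0.04440/√(1 − 0.00197) = 0.2792.
After n cycles, x_n/x₀ = e^(−nδ), so x_15 = 3.33 × e^(−15 × 0.2792) = 3.33 × 0.01517 = 0.05050 mm.

0.0505 mm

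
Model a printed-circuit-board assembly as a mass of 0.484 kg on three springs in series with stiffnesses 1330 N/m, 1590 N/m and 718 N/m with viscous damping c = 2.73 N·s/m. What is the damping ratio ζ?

Series springs: 1/k_eq = 1/1330 + 1/1590 + 1/718 = 0.002774, so k_eq = 360.5 N/m.
ω_n = √(k_eq/m) = √(360.5/0.484) = 27.29 rad/s.
Critical damping c_c = 2√(k_eq·m) = 2√(360.5 × 0.484) = 26.42 N·s/m, so ζ = c/c_c = 2.73/26.42 = 0.1033.

0.103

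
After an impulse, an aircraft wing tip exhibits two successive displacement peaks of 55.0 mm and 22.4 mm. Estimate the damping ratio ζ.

Logarithmic decrement δ = (1/n)·ln(x₀/x_n) = (1/1)·ln(55.0/22.4) = (1/1)·ln(2.455) = 0.8983.
ζ = δ/√(4π² + δ²) = 0.8983/√(39.48 + 0.807) = 0.8983/6.347 = 0.1415.

0.142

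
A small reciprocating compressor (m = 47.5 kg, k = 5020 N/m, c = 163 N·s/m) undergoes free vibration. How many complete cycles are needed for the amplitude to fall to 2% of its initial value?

4 cycles

ζ = c/(2√(km)) = 163/(2√(5020 × 47.5)) = 163/976.6 = 0.1669.
Logarithmic decrement δ = 2πζ/√(1 − ζ²) = 2π × 0.1669/√(1 − 0.0279) = 1.064.
x_n/x₀ = e^(−nδ) ≤ 0.02; take ln: n ≥ ln(1/0.02)/δ = 3.912/1.064 = 3.678.
So 4 complete cycles are required.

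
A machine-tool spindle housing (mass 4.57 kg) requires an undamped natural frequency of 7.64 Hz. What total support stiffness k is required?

10500 N/m

ω_n = 2πf_n = 2π × 7.64 = 48.00 rad/s.
k = m·ω_n² = 4.57 × 48.00² = 4.57 × 2304 = 10530 N/m.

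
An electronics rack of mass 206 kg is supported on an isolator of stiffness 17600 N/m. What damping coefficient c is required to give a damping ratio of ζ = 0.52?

c_c = 2√(k·m) = 2√(17600 × 206) = 3808 N·s/m.
c = ζ·c_c = 0.52 × 3808 = 1980 N·s/m.

1980 N·s/m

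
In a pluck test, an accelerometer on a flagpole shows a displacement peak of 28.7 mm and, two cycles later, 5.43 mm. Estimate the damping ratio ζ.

Logarithmic decrement δ = (1/n)·ln(x₀/x_n) = (1/2)·ln(28.7/5.43) = (1/2)·ln(5.285) = 0.8325.
ζ = δ/√(4π² + δ²) = 0.8325/√(39.48 + 0.693) = 0.8325/6.338 = 0.1313.

0.131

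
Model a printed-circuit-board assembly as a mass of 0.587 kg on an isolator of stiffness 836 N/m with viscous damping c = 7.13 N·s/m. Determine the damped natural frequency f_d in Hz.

ω_n = √(k/m) = √(836.0/0.587) = 37.74 rad/s.
Critical damping c_c = 2√(k·m) = 2√(836.0 × 0.587) = 44.30 N·s/m, so ζ = c/c_c = 7.13/44.30 = 0.1609.
ω_d = ω_n√(1 − ζ²) = 37.74 × √(1 − 0.0259) = 37.25 rad/s.
f_d = ω_d/(2π) = 5.928 Hz.

5.93 Hz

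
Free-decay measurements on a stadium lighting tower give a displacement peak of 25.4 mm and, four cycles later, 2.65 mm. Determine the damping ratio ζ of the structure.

0.0896

Logarithmic decrement δ = (1/n)·ln(x₀/x_n) = (1/4)·ln(25.4/2.65) = (1/4)·ln(9.585) = 0.5650.
ζ = δ/√(4π² + δ²) = 0.5650/√(39.48 + 0.319) = 0.5650/6.309 = 0.08957.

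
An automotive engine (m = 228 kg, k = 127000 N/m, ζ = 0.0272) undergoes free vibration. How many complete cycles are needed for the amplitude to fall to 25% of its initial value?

9 cycles

Logarithmic decrement δ = 2πζ/√(1 − ζ²) = 2π × 0.02720/√(1 − 0.000740) = 0.1710.
x_n/x₀ = e^(−nδ) ≤ 0.25; take ln: n ≥ ln(1/0.25)/δ = 1.386/0.1710 = 8.109.
So 9 complete cycles are required.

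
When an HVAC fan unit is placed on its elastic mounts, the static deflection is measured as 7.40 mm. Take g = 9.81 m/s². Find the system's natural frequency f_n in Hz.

5.79 Hz

ω_n = √(g/δ_st) = √(9.81/0.00740) = √1326 = 36.41 rad/s.
f_n = ω_n/(2π) = 36.41/6.283 = 5.795 Hz.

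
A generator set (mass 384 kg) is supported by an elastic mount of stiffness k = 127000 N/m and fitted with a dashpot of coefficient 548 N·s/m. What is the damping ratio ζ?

0.0392

ω_n = √(k/m) = √(127000/384) = 18.19 rad/s.
Critical damping c_c = 2√(k·m) = 2√(127000 × 384) = 13970 N·s/m, so ζ = c/c_c = 548/13970 = 0.03924.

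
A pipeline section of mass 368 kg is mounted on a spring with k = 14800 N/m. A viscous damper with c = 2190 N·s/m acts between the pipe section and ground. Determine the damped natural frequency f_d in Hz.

0.891 Hz

ω_n = √(k/m) = √(14800/368) = 6.342 rad/s.
Critical damping c_c = 2√(k·m) = 2√(14800 × 368) = 4668 N·s/m, so ζ = c/c_c = 2190/4668 = 0.4692.
ω_d = ω_n√(1 − ζ²) = 6.342 × √(1 − 0.220) = 5.600 rad/s.
f_d = ω_d/(2π) = 0.8913 Hz.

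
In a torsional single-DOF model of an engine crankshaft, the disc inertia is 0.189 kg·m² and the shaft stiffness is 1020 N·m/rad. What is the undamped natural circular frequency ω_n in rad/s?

73.5 rad/s

ω_n = √(k_t/J) = √(1020/0.189) = √5397 = 73.46 rad/s.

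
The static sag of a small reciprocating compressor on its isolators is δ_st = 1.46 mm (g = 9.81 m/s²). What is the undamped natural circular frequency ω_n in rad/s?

82.0 rad/s

ω_n = √(g/δ_st) = √(9.81/0.00146) = √6719 = 81.97 rad/s.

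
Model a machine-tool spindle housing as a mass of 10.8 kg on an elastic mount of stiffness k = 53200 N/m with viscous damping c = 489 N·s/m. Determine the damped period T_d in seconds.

0.0946 s

ω_n = √(k/m) = √(53200/10.8) = 70.18 rad/s.
Critical damping c_c = 2√(k·m) = 2√(53200 × 10.8) = 1516 N·s/m, so ζ = c/c_c = 489/1516 = 0.3226.
ω_d = ω_n√(1 − ζ²) = 70.18 × √(1 − 0.104) = 66.43 rad/s.
T_d = 2π/ω_d = 0.09458 s.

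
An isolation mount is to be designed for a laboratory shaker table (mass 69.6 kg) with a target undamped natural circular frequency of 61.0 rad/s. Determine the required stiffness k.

k = m·ω_n² = 69.6 × 61.00² = 69.6 × 3721 = 259000 N/m.

259000 N/m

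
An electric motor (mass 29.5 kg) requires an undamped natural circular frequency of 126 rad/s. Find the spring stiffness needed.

k = m·ω_n² = 29.5 × 126.0² = 29.5 × 15880 = 468300 N/m.

468000 N/m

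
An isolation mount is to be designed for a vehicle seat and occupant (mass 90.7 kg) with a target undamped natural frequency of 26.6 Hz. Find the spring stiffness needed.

2530000 N/m

ω_n = 2πf_n = 2π × 26.6 = 167.1 rad/s.
k = m·ω_n² = 90.7 × 167.1² = 90.7 × 27930 = 2534000 N/m.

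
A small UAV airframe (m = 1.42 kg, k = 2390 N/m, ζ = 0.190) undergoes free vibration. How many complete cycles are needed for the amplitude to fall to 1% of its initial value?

4 cycles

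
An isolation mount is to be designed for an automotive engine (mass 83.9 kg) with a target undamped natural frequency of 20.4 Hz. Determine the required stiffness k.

ω_n = 2πf_n = 2π × 20.4 = 128.2 rad/s.
k = m·ω_n² = 83.9 × 128.2² = 83.9 × 16430 = 1378000 N/m.

1380000 N/m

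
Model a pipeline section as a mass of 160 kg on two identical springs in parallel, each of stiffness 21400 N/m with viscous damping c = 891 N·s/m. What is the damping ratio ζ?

0.170

Parallel springs add: k_eq = 2 × 21400 = 42800 N/m.
ω_n = √(k_eq/m) = √(42800/160) = 16.36 rad/s.
Critical damping c_c = 2√(k_eq·m) = 2√(42800 × 160) = 5234 N·s/m, so ζ = c/c_c = 891/5234 = 0.1702.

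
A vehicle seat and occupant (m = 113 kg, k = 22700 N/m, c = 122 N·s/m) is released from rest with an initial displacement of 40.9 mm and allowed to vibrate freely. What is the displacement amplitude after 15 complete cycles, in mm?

ζ = c/(2√(km)) = 122/(2√(22700 × 113)) = 122/3203 = 0.03809.
Logarithmic decrement δ = 2πζ/√(1 − ζ²) = 2π × 0.03809/√(1 − 0.00145) = 0.2395.
After n cycles, x_n/x₀ = e^(−nδ), so x_15 = 40.9 × e^(−15 × 0.2395) = 40.9 × 0.02754 = 1.126 mm.

1.13 mm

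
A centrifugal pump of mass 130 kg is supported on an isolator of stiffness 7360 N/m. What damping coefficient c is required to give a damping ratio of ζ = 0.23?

c_c = 2√(k·m) = 2√(7360 × 130) = 1956 N·s/m.
c = ζ·c_c = 0.23 × 1956 = 450.0 N·s/m.

450 N·s/m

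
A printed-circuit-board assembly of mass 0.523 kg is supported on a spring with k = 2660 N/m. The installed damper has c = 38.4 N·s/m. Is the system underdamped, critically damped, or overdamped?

underdamped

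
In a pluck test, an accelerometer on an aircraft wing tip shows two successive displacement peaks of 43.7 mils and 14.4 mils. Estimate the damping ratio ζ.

Logarithmic decrement δ = (1/n)·ln(x₀/x_n) = (1/1)·ln(43.7/14.4) = (1/1)·ln(3.035) = 1.110.
ζ = δ/√(4π² + δ²) = 1.110/√(39.48 + 1.23) = 1.110/6.381 = 0.1740.

0.174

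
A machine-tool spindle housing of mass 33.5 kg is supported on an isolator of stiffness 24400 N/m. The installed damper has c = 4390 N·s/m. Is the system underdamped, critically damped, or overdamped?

overdamped

c_c = 2√(k·m) = 1808 N·s/m; ζ = c/c_c = 4390/1808 = 2.43.
Since ζ > 1 the system is overdamped.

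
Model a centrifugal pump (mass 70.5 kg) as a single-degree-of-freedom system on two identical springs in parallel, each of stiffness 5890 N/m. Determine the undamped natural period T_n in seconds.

0.486 s

Parallel springs add: k_eq = 2 × 5890 = 11780 N/m.
ω_n = √(k_eq/m) = √(11780/70.5) = √167.1 = 12.93 rad/s.
T_n = 2π/ω_n = 6.283/12.93 = 0.4861 s.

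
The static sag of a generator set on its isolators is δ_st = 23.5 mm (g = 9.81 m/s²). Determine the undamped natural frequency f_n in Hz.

3.25 Hz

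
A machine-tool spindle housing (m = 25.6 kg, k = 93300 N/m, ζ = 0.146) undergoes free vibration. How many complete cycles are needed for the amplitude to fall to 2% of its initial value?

5 cycles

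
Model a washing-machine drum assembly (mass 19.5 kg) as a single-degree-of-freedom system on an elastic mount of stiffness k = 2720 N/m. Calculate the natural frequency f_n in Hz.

1.88 Hz

ω_n = √(k/m) = √(2720/19.5) = √139.5 = 11.81 rad/s.
f_n = ω_n/(2π) = 11.81/6.283 = 1.880 Hz.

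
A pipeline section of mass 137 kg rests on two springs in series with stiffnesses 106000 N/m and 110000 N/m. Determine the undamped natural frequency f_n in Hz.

3.16 Hz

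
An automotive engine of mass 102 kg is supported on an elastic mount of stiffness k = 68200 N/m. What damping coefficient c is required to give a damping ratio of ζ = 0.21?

1110 N·s/m

c_c = 2√(k·m) = 2√(68200 × 102) = 5275 N·s/m.
c = ζ·c_c = 0.21 × 5275 = 1108 N·s/m.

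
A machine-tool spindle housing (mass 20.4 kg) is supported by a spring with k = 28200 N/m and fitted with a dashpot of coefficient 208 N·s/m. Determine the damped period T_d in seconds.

0.171 s

ω_n = √(k/m) = √(28200/20.4) = 37.18 rad/s.
Critical damping c_c = 2√(k·m) = 2√(28200 × 20.4) = 1517 N·s/m, so ζ = c/c_c = 208/1517 = 0.1371.
ω_d = ω_n√(1 − ζ²) = 37.18 × √(1 − 0.0188) = 36.83 rad/s.
T_d = 2π/ω_d = 0.1706 s.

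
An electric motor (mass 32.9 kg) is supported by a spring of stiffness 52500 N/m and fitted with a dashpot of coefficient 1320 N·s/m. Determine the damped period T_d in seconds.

ω_n = √(k/m) = √(52500/32.9) = 39.95 rad/s.
Critical damping c_c = 2√(k·m) = 2√(52500 × 32.9) = 2628 N·s/m, so ζ = c/c_c = 1320/2628 = 0.5022.
ω_d = ω_n√(1 − ζ²) = 39.95 × √(1 − 0.252) = 34.54 rad/s.
T_d = 2π/ω_d = 0.1819 s.

0.182 s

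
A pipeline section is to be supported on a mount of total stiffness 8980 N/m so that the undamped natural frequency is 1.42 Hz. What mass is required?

113 kg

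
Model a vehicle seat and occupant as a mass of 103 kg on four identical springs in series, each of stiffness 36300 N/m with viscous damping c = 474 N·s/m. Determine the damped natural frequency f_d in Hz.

1.45 Hz

Series springs: 1/k_eq = 4/36300, so k_eq = 36300/4 = 9075 N/m.
ω_n = √(k_eq/m) = √(9075/103) = 9.387 rad/s.
Critical damping c_c = 2√(k_eq·m) = 2√(9075 × 103) = 1934 N·s/m, so ζ = c/c_c = 474/1934 = 0.2451.
ω_d = ω_n√(1 − ζ²) = 9.387 × √(1 − 0.0601) = 9.100 rad/s.
f_d = ω_d/(2π) = 1.448 Hz.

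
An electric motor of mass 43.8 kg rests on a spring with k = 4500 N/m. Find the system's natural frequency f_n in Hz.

1.61 Hz

ω_n = √(k/m) = √(4500/43.8) = √102.7 = 10.14 rad/s.
f_n = ω_n/(2π) = 10.14/6.283 = 1.613 Hz.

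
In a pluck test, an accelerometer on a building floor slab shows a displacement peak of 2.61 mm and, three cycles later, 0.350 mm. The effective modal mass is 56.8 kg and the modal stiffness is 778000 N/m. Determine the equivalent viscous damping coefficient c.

1410 N·s/m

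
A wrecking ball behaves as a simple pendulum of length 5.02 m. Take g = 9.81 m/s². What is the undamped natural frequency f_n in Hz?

For a simple pendulum ω_n = √(g/L) = √(9.81/5.02) = √1.954 = 1.398 rad/s.
f_n = ω_n/(2π) = 1.398/6.283 = 0.2225 Hz.

0.222 Hz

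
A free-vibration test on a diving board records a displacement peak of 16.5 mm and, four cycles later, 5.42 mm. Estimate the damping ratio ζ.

0.0443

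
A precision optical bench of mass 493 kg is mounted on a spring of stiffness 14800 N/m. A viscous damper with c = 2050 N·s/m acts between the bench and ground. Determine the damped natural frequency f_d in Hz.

ω_n = √(k/m) = √(14800/493) = 5.479 rad/s.
Critical damping c_c = 2√(k·m) = 2√(14800 × 493) = 5402 N·s/m, so ζ = c/c_c = 2050/5402 = 0.3795.
ω_d = ω_n√(1 − ζ²) = 5.479 × √(1 − 0.144) = 5.069 rad/s.
f_d = ω_d/(2π) = 0.8068 Hz.

0.807 Hz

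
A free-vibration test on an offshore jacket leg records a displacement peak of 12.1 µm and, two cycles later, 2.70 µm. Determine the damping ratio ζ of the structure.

0.119

Logarithmic decrement δ = (1/n)·ln(x₀/x_n) = (1/2)·ln(12.1/2.70) = (1/2)·ln(4.481) = 0.7500.
ζ = δ/√(4π² + δ²) = 0.7500/√(39.48 + 0.562) = 0.7500/6.328 = 0.1185.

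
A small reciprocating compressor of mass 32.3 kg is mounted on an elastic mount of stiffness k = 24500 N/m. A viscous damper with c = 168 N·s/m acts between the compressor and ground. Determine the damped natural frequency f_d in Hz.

4.36 Hz

ω_n = √(k/m) = √(24500/32.3) = 27.54 rad/s.
Critical damping c_c = 2√(k·m) = 2√(24500 × 32.3) = 1779 N·s/m, so ζ = c/c_c = 168/1779 = 0.09443.
ω_d = ω_n√(1 − ζ²) = 27.54 × √(1 − 0.00892) = 27.42 rad/s.
f_d = ω_d/(2π) = 4.364 Hz.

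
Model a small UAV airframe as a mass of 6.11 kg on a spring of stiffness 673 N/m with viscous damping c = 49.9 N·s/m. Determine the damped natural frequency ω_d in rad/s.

9.67 rad/s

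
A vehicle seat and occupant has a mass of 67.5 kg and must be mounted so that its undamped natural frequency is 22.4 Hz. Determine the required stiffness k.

1340000 N/m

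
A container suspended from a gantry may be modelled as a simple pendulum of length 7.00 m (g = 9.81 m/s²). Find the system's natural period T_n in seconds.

5.31 s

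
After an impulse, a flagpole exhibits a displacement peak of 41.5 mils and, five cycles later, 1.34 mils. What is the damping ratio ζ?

Logarithmic decrement δ = (1/n)·ln(x₀/x_n) = (1/5)·ln(41.5/1.34) = (1/5)·ln(30.97) = 0.6866.
ζ = δ/√(4π² + δ²) = 0.6866/√(39.48 + 0.471) = 0.6866/6.321 = 0.1086.

0.109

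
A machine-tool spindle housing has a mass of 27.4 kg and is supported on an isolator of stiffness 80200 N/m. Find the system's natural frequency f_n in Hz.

8.61 Hz

ω_n = √(k/m) = √(80200/27.4) = √2927 = 54.10 rad/s.
f_n = ω_n/(2π) = 54.10/6.283 = 8.611 Hz.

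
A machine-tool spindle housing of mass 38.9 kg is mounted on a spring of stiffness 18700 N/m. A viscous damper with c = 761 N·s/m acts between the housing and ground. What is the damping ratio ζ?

ω_n = √(k/m) = √(18700/38.9) = 21.93 rad/s.
Critical damping c_c = 2√(k·m) = 2√(18700 × 38.9) = 1706 N·s/m, so ζ = c/c_c = 761/1706 = 0.4461.

0.446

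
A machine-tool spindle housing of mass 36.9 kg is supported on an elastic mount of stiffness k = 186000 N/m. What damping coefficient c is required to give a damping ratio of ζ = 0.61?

3200 N·s/m

c_c = 2√(k·m) = 2√(186000 × 36.9) = 5240 N·s/m.
c = ζ·c_c = 0.61 × 5240 = 3196 N·s/m.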